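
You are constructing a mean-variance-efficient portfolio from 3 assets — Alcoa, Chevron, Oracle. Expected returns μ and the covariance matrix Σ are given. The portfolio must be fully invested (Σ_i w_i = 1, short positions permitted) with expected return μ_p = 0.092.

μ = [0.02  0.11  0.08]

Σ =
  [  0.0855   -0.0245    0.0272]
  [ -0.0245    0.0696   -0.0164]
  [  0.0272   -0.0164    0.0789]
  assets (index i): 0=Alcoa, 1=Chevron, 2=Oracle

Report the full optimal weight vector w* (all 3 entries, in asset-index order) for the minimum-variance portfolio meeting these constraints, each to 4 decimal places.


p=Σ⁻¹μ = [0.4024  2.0277  1.2967]
q=Σ⁻¹𝟙 = [14.1211  22.2687  12.4349]
a=μᵀp=0.334825  b=𝟙ᵀp=3.726765  c=𝟙ᵀq=48.824638  D=ac−b²=2.458925
λ₁=(c·0.092−b)/D = (48.824638·0.092−3.726765)/2.458925 = 0.311153
λ₂=(a−b·0.092)/D = (0.334825−3.726765·0.092)/2.458925 = -0.003269
w* = 0.311153·p + -0.003269·q:
  w_0 = 0.311153·0.4024 + -0.003269·14.1211 = 0.0791  (Alcoa)
  w_1 = 0.311153·2.0277 + -0.003269·22.2687 = 0.5581  (Chevron)
  w_2 = 0.311153·1.2967 + -0.003269·12.4349 = 0.3628  (Oracle)
Σw_i=1.0000  μᵀw=0.0920
σ²=wᵀΣw=λ₁·μ_p+λ₂ = 0.311153·0.092 + -0.003269 = 0.025357 ≈ 0.0254

0.0791  0.5581  0.3628


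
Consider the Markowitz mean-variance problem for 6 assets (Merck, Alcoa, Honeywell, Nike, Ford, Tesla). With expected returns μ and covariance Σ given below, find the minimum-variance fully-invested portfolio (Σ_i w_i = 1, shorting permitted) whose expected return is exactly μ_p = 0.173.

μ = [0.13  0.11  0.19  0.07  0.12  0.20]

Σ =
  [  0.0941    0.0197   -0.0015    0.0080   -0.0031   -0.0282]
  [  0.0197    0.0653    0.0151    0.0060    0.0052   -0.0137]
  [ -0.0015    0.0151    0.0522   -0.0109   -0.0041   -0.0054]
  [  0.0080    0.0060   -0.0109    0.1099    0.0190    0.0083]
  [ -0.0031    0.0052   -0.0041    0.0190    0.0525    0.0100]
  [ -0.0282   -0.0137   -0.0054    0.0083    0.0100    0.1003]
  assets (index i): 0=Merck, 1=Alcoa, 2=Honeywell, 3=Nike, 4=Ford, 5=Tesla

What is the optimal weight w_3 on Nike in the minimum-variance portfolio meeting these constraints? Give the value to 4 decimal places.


u=Σ⁻¹μ = [2.1931  0.4462  4.0740  0.2974  2.0750  2.6594]
v=Σ⁻¹𝟙 = [13.5950  7.3541  21.3653  6.0191  15.9728  13.8566]
a=μᵀu=1.909941  b=𝟙ᵀu=11.745102  c=𝟙ᵀv=78.162942  D=ac−b²=11.339213
λ₁=(c·0.173−b)/D = (78.162942·0.173−11.745102)/11.339213 = 0.156720
λ₂=(a−b·0.173)/D = (1.909941−11.745102·0.173)/11.339213 = -0.010756
w* = 0.156720·u + -0.010756·v:
  w_0 = 0.156720·2.1931 + -0.010756·13.5950 = 0.1975  (Merck)
  w_1 = 0.156720·0.4462 + -0.010756·7.3541 = -0.0092  (Alcoa)
  w_2 = 0.156720·4.0740 + -0.010756·21.3653 = 0.4087  (Honeywell)
  w_3 = 0.156720·0.2974 + -0.010756·6.0191 = -0.0181  (Nike)
  w_4 = 0.156720·2.0750 + -0.010756·15.9728 = 0.1534  (Ford)
  w_5 = 0.156720·2.6594 + -0.010756·13.8566 = 0.2677  (Tesla)
Σw_i=1.0000  μᵀw=0.1730
σ²=wᵀΣw=λ₁·μ_p+λ₂ = 0.156720·0.173 + -0.010756 = 0.016357 ≈ 0.0164

-0.0181


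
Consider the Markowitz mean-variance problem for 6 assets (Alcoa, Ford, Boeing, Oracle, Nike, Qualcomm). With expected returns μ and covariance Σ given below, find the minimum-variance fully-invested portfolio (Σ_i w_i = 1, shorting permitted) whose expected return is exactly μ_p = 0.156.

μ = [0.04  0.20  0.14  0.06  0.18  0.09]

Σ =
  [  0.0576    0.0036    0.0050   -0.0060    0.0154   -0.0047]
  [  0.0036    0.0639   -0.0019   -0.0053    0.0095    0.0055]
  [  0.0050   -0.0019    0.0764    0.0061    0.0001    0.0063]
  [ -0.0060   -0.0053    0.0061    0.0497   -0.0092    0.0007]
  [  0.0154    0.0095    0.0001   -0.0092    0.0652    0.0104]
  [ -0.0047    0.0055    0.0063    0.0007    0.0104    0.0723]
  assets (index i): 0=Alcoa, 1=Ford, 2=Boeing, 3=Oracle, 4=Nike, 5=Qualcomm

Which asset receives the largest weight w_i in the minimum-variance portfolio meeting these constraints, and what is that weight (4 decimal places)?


Ford (0.3228)

g=Σ⁻¹μ = [-0.0901  2.9147  1.7272  1.7557  2.5248  0.4865]
h=Σ⁻¹𝟙 = [16.1142  14.4393  9.5192  24.3304  11.0718  11.1227]
a=μᵀg=1.424748  b=𝟙ᵀg=9.318900  c=𝟙ᵀh=86.597543  D=ac−b²=36.537749
λ₁=(c·0.156−b)/D = (86.597543·0.156−9.318900)/36.537749 = 0.114685
λ₂=(a−b·0.156)/D = (1.424748−9.318900·0.156)/36.537749 = -0.000794
w* = 0.114685·g + -0.000794·h:
  w_0 = 0.114685·-0.0901 + -0.000794·16.1142 = -0.0231  (Alcoa)
  w_1 = 0.114685·2.9147 + -0.000794·14.4393 = 0.3228  (Ford)
  w_2 = 0.114685·1.7272 + -0.000794·9.5192 = 0.1905  (Boeing)
  w_3 = 0.114685·1.7557 + -0.000794·24.3304 = 0.1820  (Oracle)
  w_4 = 0.114685·2.5248 + -0.000794·11.0718 = 0.2808  (Nike)
  w_5 = 0.114685·0.4865 + -0.000794·11.1227 = 0.0470  (Qualcomm)
Σw_i=1.0000  μᵀw=0.1560
σ²=wᵀΣw=λ₁·μ_p+λ₂ = 0.114685·0.156 + -0.000794 = 0.017097 ≈ 0.0171


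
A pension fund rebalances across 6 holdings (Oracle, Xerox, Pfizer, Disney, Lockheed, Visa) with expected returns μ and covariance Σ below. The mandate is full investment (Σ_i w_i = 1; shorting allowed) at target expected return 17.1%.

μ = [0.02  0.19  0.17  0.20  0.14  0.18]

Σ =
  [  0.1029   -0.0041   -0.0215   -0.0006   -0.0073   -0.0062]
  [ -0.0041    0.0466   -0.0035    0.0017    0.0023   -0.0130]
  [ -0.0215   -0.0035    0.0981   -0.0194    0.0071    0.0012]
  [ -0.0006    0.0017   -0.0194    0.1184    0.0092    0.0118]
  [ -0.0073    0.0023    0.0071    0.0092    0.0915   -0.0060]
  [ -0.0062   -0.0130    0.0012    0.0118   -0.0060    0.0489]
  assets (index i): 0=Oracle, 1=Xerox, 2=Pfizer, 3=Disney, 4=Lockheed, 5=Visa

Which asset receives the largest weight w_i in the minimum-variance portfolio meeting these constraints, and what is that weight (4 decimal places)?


Xerox (0.3380)

x=Σ⁻¹μ = [1.3329  5.6844  2.3247  1.3632  1.5145  5.1610]
y=Σ⁻¹𝟙 = [16.8423  31.7672  15.1098  6.6077  11.6369  30.4931]
a=μᵀx=2.915546  b=𝟙ᵀx=17.380746  c=𝟙ᵀy=112.457045  D=ac−b²=25.783353
λ₁=(c·0.171−b)/D = (112.457045·0.171−17.380746)/25.783353 = 0.071729
λ₂=(a−b·0.171)/D = (2.915546−17.380746·0.171)/25.783353 = -0.002194
w* = 0.071729·x + -0.002194·y:
  w_0 = 0.071729·1.3329 + -0.002194·16.8423 = 0.0587  (Oracle)
  w_1 = 0.071729·5.6844 + -0.002194·31.7672 = 0.3380  (Xerox)
  w_2 = 0.071729·2.3247 + -0.002194·15.1098 = 0.1336  (Pfizer)
  w_3 = 0.071729·1.3632 + -0.002194·6.6077 = 0.0833  (Disney)
  w_4 = 0.071729·1.5145 + -0.002194·11.6369 = 0.0831  (Lockheed)
  w_5 = 0.071729·5.1610 + -0.002194·30.4931 = 0.3033  (Visa)
Σw_i=1.0000  μᵀw=0.1710
σ²=wᵀΣw=λ₁·μ_p+λ₂ = 0.071729·0.171 + -0.002194 = 0.010072 ≈ 0.0101


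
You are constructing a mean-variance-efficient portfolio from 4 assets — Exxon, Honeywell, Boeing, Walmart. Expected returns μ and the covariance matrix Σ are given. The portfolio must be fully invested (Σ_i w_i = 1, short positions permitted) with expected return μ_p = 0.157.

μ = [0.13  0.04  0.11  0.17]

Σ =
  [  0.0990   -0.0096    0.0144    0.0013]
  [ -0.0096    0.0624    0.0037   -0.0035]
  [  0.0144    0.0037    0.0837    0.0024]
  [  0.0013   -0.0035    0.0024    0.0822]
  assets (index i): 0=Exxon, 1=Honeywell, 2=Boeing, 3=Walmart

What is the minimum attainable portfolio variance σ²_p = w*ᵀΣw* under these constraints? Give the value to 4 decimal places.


g=Σ⁻¹μ = [1.2258  0.8854  1.0052  2.0571]
h=Σ⁻¹𝟙 = [10.3490  17.7837  9.0225  12.4956]
a=μᵀg=0.655043  b=𝟙ᵀg=5.173445  c=𝟙ᵀh=49.650804  D=ac−b²=5.758872
λ₁=(c·0.157−b)/D = (49.650804·0.157−5.173445)/5.758872 = 0.455251
λ₂=(a−b·0.157)/D = (0.655043−5.173445·0.157)/5.758872 = -0.027295
w* = 0.455251·g + -0.027295·h:
  w_0 = 0.455251·1.2258 + -0.027295·10.3490 = 0.2756  (Exxon)
  w_1 = 0.455251·0.8854 + -0.027295·17.7837 = -0.0823  (Honeywell)
  w_2 = 0.455251·1.0052 + -0.027295·9.0225 = 0.2114  (Boeing)
  w_3 = 0.455251·2.0571 + -0.027295·12.4956 = 0.5954  (Walmart)
Σw_i=1.0000  μᵀw=0.1570
σ²=wᵀΣw=λ₁·μ_p+λ₂ = 0.455251·0.157 + -0.027295 = 0.044179 ≈ 0.0442

0.0442


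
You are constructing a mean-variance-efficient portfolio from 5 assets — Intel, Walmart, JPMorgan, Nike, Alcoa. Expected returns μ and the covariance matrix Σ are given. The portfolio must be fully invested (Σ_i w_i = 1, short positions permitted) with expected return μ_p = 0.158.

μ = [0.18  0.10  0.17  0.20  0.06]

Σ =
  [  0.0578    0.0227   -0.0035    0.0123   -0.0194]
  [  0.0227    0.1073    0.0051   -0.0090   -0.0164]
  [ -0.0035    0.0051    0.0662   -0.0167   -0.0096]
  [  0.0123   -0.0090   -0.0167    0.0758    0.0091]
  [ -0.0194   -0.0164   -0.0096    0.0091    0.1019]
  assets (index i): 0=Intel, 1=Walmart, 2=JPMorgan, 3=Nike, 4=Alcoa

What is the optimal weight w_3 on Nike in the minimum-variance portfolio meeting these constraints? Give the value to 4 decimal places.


p=Σ⁻¹μ = [2.9384  0.5822  3.5929  2.8634  1.3247]
q=Σ⁻¹𝟙 = [17.4723  8.1247  21.1781  14.1658  15.1777]
a=μᵀp=1.850085  b=𝟙ᵀp=11.301601  c=𝟙ᵀq=76.118691  D=ac−b²=13.099870
λ₁=(c·0.158−b)/D = (76.118691·0.158−11.301601)/13.099870 = 0.055356
λ₂=(a−b·0.158)/D = (1.850085−11.301601·0.158)/13.099870 = 0.004919
w* = 0.055356·p + 0.004919·q:
  w_0 = 0.055356·2.9384 + 0.004919·17.4723 = 0.2486  (Intel)
  w_1 = 0.055356·0.5822 + 0.004919·8.1247 = 0.0722  (Walmart)
  w_2 = 0.055356·3.5929 + 0.004919·21.1781 = 0.3031  (JPMorgan)
  w_3 = 0.055356·2.8634 + 0.004919·14.1658 = 0.2282  (Nike)
  w_4 = 0.055356·1.3247 + 0.004919·15.1777 = 0.1480  (Alcoa)
Σw_i=1.0000  μᵀw=0.1580
σ²=wᵀΣw=λ₁·μ_p+λ₂ = 0.055356·0.158 + 0.004919 = 0.013665 ≈ 0.0137

0.2282


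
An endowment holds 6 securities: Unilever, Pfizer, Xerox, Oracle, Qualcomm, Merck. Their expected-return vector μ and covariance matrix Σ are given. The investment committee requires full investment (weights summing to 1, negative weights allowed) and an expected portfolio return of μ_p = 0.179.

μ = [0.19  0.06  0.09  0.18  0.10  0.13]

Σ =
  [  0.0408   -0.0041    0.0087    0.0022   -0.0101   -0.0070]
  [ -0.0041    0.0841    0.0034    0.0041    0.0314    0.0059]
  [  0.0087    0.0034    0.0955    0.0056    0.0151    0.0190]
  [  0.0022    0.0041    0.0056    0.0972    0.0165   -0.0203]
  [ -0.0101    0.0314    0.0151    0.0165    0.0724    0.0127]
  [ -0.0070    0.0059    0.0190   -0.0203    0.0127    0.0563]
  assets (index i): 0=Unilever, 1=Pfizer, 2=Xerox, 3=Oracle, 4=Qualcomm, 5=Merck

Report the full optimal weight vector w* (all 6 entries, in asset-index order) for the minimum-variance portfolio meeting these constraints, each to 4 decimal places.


p=Σ⁻¹μ = [5.5843  0.2678  -0.6300  2.3881  0.9589  3.8327]
q=Σ⁻¹𝟙 = [30.2593  8.3811  0.8773  12.8590  7.1863  23.3654]
a=μᵀp=2.044391  b=𝟙ᵀp=12.401844  c=𝟙ᵀq=82.928428  D=ac−b²=15.732422
λ₁=(c·0.179−b)/D = (82.928428·0.179−12.401844)/15.732422 = 0.155243
λ₂=(a−b·0.179)/D = (2.044391−12.401844·0.179)/15.732422 = -0.011158
w* = 0.155243·p + -0.011158·q:
  w_0 = 0.155243·5.5843 + -0.011158·30.2593 = 0.5293  (Unilever)
  w_1 = 0.155243·0.2678 + -0.011158·8.3811 = -0.0519  (Pfizer)
  w_2 = 0.155243·-0.6300 + -0.011158·0.8773 = -0.1076  (Xerox)
  w_3 = 0.155243·2.3881 + -0.011158·12.8590 = 0.2273  (Oracle)
  w_4 = 0.155243·0.9589 + -0.011158·7.1863 = 0.0687  (Qualcomm)
  w_5 = 0.155243·3.8327 + -0.011158·23.3654 = 0.3343  (Merck)
Σw_i=1.0000  μᵀw=0.1790
σ²=wᵀΣw=λ₁·μ_p+λ₂ = 0.155243·0.179 + -0.011158 = 0.016631 ≈ 0.0166

0.5293  -0.0519  -0.1076  0.2273  0.0687  0.3343


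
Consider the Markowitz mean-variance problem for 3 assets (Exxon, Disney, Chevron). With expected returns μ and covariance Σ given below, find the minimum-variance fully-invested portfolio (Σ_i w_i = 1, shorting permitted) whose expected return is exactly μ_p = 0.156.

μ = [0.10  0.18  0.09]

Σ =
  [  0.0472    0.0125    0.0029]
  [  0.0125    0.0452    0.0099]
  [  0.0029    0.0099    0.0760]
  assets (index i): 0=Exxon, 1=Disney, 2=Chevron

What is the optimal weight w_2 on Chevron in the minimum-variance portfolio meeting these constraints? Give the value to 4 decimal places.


x=Σ⁻¹μ = [1.1456  3.5160  0.6825]
y=Σ⁻¹𝟙 = [16.4995  15.2521  10.5415]
a=μᵀx=0.808863  b=𝟙ᵀx=5.344068  c=𝟙ᵀy=42.293158  D=ac−b²=5.650304
λ₁=(c·0.156−b)/D = (42.293158·0.156−5.344068)/5.650304 = 0.221876
λ₂=(a−b·0.156)/D = (0.808863−5.344068·0.156)/5.650304 = -0.004391
w* = 0.221876·x + -0.004391·y:
  w_0 = 0.221876·1.1456 + -0.004391·16.4995 = 0.1817  (Exxon)
  w_1 = 0.221876·3.5160 + -0.004391·15.2521 = 0.7131  (Disney)
  w_2 = 0.221876·0.6825 + -0.004391·10.5415 = 0.1051  (Chevron)
Σw_i=1.0000  μᵀw=0.1560
σ²=wᵀΣw=λ₁·μ_p+λ₂ = 0.221876·0.156 + -0.004391 = 0.030221 ≈ 0.0302

0.1051


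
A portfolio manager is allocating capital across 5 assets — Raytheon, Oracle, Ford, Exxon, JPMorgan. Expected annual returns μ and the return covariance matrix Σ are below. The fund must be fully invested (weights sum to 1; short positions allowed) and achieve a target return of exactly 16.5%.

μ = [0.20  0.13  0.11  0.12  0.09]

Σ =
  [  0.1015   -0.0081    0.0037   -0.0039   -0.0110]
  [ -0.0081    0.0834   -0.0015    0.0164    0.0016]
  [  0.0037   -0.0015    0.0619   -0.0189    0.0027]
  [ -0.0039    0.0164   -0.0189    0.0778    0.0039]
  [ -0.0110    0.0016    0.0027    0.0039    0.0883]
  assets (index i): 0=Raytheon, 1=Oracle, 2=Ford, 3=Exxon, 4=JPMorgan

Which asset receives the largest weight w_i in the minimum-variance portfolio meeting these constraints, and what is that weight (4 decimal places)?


Raytheon (0.5451)

p=Σ⁻¹μ = [2.1963  1.4308  2.1894  1.8267  1.1193]
q=Σ⁻¹𝟙 = [11.7634  10.2127  19.9610  15.5727  11.3072]
a=μᵀp=1.186028  b=𝟙ᵀp=8.762411  c=𝟙ᵀq=68.817023  D=ac−b²=4.839105
λ₁=(c·0.165−b)/D = (68.817023·0.165−8.762411)/4.839105 = 0.535718
λ₂=(a−b·0.165)/D = (1.186028−8.762411·0.165)/4.839105 = -0.053681
w* = 0.535718·p + -0.053681·q:
  w_0 = 0.535718·2.1963 + -0.053681·11.7634 = 0.5451  (Raytheon)
  w_1 = 0.535718·1.4308 + -0.053681·10.2127 = 0.2183  (Oracle)
  w_2 = 0.535718·2.1894 + -0.053681·19.9610 = 0.1013  (Ford)
  w_3 = 0.535718·1.8267 + -0.053681·15.5727 = 0.1426  (Exxon)
  w_4 = 0.535718·1.1193 + -0.053681·11.3072 = -0.0074  (JPMorgan)
Σw_i=1.0000  μᵀw=0.1650
σ²=wᵀΣw=λ₁·μ_p+λ₂ = 0.535718·0.165 + -0.053681 = 0.034712 ≈ 0.0347


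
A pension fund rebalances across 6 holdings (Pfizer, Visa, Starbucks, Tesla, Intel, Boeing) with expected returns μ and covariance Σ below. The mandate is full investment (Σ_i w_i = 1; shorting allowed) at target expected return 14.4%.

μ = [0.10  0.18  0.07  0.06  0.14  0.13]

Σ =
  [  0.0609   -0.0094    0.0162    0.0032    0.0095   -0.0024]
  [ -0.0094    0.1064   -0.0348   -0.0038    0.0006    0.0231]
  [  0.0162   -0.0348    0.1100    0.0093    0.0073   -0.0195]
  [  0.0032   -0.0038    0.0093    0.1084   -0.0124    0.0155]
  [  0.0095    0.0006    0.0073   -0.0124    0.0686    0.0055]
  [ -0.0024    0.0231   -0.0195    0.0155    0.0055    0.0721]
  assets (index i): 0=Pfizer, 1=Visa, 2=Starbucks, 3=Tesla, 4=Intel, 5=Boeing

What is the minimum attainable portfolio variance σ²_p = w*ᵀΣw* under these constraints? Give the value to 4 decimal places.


p=Σ⁻¹μ = [1.4017  1.9030  1.1092  0.4911  1.6962  1.3051]
q=Σ⁻¹𝟙 = [13.3951  12.1824  11.4136  8.0993  11.9958  10.8430]
a=μᵀp=0.996944  b=𝟙ᵀp=7.906265  c=𝟙ᵀq=67.929258  D=ac−b²=5.212617
λ₁=(c·0.144−b)/D = (67.929258·0.144−7.906265)/5.212617 = 0.359809
λ₂=(a−b·0.144)/D = (0.996944−7.906265·0.144)/5.212617 = -0.027157
w* = 0.359809·p + -0.027157·q:
  w_0 = 0.359809·1.4017 + -0.027157·13.3951 = 0.1406  (Pfizer)
  w_1 = 0.359809·1.9030 + -0.027157·12.1824 = 0.3539  (Visa)
  w_2 = 0.359809·1.1092 + -0.027157·11.4136 = 0.0892  (Starbucks)
  w_3 = 0.359809·0.4911 + -0.027157·8.0993 = -0.0433  (Tesla)
  w_4 = 0.359809·1.6962 + -0.027157·11.9958 = 0.2845  (Intel)
  w_5 = 0.359809·1.3051 + -0.027157·10.8430 = 0.1751  (Boeing)
Σw_i=1.0000  μᵀw=0.1440
σ²=wᵀΣw=λ₁·μ_p+λ₂ = 0.359809·0.144 + -0.027157 = 0.024656 ≈ 0.0247

0.0247


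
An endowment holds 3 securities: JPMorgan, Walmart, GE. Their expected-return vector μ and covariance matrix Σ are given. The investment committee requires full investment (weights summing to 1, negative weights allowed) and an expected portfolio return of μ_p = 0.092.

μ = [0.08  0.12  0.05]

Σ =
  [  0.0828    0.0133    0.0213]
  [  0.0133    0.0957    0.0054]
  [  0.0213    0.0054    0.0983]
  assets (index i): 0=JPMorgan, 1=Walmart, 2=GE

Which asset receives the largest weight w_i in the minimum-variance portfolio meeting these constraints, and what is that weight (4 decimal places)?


Walmart (0.4562)

g=Σ⁻¹μ = [0.7079  1.1390  0.2927]
h=Σ⁻¹𝟙 = [8.6526  8.8059  7.8143]
a=μᵀg=0.207951  b=𝟙ᵀg=2.139631  c=𝟙ᵀh=25.272818  D=ac−b²=0.677483
λ₁=(c·0.092−b)/D = (25.272818·0.092−2.139631)/0.677483 = 0.273761
λ₂=(a−b·0.092)/D = (0.207951−2.139631·0.092)/0.677483 = 0.016391
w* = 0.273761·g + 0.016391·h:
  w_0 = 0.273761·0.7079 + 0.016391·8.6526 = 0.3356  (JPMorgan)
  w_1 = 0.273761·1.1390 + 0.016391·8.8059 = 0.4562  (Walmart)
  w_2 = 0.273761·0.2927 + 0.016391·7.8143 = 0.2082  (GE)
Σw_i=1.0000  μᵀw=0.0920
σ²=wᵀΣw=λ₁·μ_p+λ₂ = 0.273761·0.092 + 0.016391 = 0.041577 ≈ 0.0416


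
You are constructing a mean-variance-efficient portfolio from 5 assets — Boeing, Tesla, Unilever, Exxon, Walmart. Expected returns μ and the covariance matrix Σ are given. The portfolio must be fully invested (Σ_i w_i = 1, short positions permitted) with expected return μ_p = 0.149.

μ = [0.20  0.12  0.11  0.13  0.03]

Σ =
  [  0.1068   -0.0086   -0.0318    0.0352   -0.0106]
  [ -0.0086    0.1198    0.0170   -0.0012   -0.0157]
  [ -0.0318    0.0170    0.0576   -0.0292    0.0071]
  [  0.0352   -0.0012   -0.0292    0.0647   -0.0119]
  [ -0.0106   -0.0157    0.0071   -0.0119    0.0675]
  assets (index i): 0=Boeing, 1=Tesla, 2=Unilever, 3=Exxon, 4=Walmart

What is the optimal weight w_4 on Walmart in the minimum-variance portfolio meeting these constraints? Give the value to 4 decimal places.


-0.0574

g=Σ⁻¹μ = [2.3772  0.7210  4.3412  2.8792  1.0364]
h=Σ⁻¹𝟙 = [12.9414  7.3539  33.8104  27.4602  19.8423]
a=μᵀg=1.444881  b=𝟙ᵀg=11.354986  c=𝟙ᵀh=101.408204  D=ac−b²=17.587070
λ₁=(c·0.149−b)/D = (101.408204·0.149−11.354986)/17.587070 = 0.213500
λ₂=(a−b·0.149)/D = (1.444881−11.354986·0.149)/17.587070 = -0.014045
w* = 0.213500·g + -0.014045·h:
  w_0 = 0.213500·2.3772 + -0.014045·12.9414 = 0.3258  (Boeing)
  w_1 = 0.213500·0.7210 + -0.014045·7.3539 = 0.0506  (Tesla)
  w_2 = 0.213500·4.3412 + -0.014045·33.8104 = 0.4520  (Unilever)
  w_3 = 0.213500·2.8792 + -0.014045·27.4602 = 0.2290  (Exxon)
  w_4 = 0.213500·1.0364 + -0.014045·19.8423 = -0.0574  (Walmart)
Σw_i=1.0000  μᵀw=0.1490
σ²=wᵀΣw=λ₁·μ_p+λ₂ = 0.213500·0.149 + -0.014045 = 0.017766 ≈ 0.0178


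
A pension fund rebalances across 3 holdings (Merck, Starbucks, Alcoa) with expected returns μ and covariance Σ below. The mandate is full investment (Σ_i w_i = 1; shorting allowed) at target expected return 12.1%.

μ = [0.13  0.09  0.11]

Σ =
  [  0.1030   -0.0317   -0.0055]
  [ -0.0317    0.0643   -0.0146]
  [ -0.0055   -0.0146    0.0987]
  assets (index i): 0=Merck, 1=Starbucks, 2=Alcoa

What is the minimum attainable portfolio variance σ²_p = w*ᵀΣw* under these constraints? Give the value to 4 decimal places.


0.0436

u=Σ⁻¹μ = [2.2378  2.8810  1.6654]
v=Σ⁻¹𝟙 = [19.3315  28.5879  15.4377]
a=μᵀu=0.733391  b=𝟙ᵀu=6.784152  c=𝟙ᵀv=63.357087  D=ac−b²=0.440794
λ₁=(c·0.121−b)/D = (63.357087·0.121−6.784152)/0.440794 = 2.001060
λ₂=(a−b·0.121)/D = (0.733391−6.784152·0.121)/0.440794 = -0.198486
w* = 2.001060·u + -0.198486·v:
  w_0 = 2.001060·2.2378 + -0.198486·19.3315 = 0.6408  (Merck)
  w_1 = 2.001060·2.8810 + -0.198486·28.5879 = 0.0908  (Starbucks)
  w_2 = 2.001060·1.6654 + -0.198486·15.4377 = 0.2683  (Alcoa)
Σw_i=1.0000  μᵀw=0.1210
σ²=wᵀΣw=λ₁·μ_p+λ₂ = 2.001060·0.121 + -0.198486 = 0.043642 ≈ 0.0436


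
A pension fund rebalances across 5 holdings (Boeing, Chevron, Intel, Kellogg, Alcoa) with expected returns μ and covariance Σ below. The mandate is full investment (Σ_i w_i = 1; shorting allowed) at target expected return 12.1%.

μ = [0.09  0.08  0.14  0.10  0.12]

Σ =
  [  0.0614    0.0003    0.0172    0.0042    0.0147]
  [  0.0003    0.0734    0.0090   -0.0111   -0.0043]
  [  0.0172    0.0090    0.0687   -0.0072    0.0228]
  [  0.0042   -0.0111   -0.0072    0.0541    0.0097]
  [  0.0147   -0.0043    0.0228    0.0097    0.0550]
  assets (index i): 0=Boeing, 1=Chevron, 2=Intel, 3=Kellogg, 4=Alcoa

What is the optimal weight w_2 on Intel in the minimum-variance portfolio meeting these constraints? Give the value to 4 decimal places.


u=Σ⁻¹μ = [0.6146  1.2730  1.5691  2.0733  1.1009]
v=Σ⁻¹𝟙 = [10.0395  16.1410  8.9475  20.5161  9.4330]
a=μᵀu=0.716282  b=𝟙ᵀu=6.631064  c=𝟙ᵀv=65.077189  D=ac−b²=2.642641
λ₁=(c·0.121−b)/D = (65.077189·0.121−6.631064)/2.642641 = 0.470467
λ₂=(a−b·0.121)/D = (0.716282−6.631064·0.121)/2.642641 = -0.032572
w* = 0.470467·u + -0.032572·v:
  w_0 = 0.470467·0.6146 + -0.032572·10.0395 = -0.0379  (Boeing)
  w_1 = 0.470467·1.2730 + -0.032572·16.1410 = 0.0732  (Chevron)
  w_2 = 0.470467·1.5691 + -0.032572·8.9475 = 0.4468  (Intel)
  w_3 = 0.470467·2.0733 + -0.032572·20.5161 = 0.3072  (Kellogg)
  w_4 = 0.470467·1.1009 + -0.032572·9.4330 = 0.2107  (Alcoa)
Σw_i=1.0000  μᵀw=0.1210
σ²=wᵀΣw=λ₁·μ_p+λ₂ = 0.470467·0.121 + -0.032572 = 0.024354 ≈ 0.0244

0.4468


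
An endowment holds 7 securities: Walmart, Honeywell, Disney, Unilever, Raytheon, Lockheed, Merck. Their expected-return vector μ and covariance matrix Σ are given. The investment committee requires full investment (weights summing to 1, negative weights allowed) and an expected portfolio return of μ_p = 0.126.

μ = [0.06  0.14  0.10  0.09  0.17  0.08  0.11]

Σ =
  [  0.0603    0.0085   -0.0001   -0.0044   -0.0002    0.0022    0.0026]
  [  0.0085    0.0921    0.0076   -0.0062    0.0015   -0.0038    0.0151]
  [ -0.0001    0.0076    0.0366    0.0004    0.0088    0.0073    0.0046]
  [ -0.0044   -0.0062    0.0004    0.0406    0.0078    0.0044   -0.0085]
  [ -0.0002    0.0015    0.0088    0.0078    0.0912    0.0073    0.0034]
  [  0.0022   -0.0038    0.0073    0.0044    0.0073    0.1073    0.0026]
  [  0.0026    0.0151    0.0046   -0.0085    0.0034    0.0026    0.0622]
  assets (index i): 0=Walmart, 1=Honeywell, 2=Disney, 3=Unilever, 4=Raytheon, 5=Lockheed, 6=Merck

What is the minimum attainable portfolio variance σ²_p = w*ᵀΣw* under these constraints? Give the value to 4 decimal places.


u=Σ⁻¹μ = [0.9356  1.1889  1.8560  2.5005  1.3629  0.4093  1.5536]
v=Σ⁻¹𝟙 = [16.8619  7.1156  21.1789  28.9225  5.3208  5.8616  15.4952]
a=μᵀu=1.068556  b=𝟙ᵀu=9.806752  c=𝟙ᵀv=100.756548  D=ac−b²=11.491657
λ₁=(c·0.126−b)/D = (100.756548·0.126−9.806752)/11.491657 = 0.251363
λ₂=(a−b·0.126)/D = (1.068556−9.806752·0.126)/11.491657 = -0.014541
w* = 0.251363·u + -0.014541·v:
  w_0 = 0.251363·0.9356 + -0.014541·16.8619 = -0.0100  (Walmart)
  w_1 = 0.251363·1.1889 + -0.014541·7.1156 = 0.1954  (Honeywell)
  w_2 = 0.251363·1.8560 + -0.014541·21.1789 = 0.1586  (Disney)
  w_3 = 0.251363·2.5005 + -0.014541·28.9225 = 0.2080  (Unilever)
  w_4 = 0.251363·1.3629 + -0.014541·5.3208 = 0.2652  (Raytheon)
  w_5 = 0.251363·0.4093 + -0.014541·5.8616 = 0.0177  (Lockheed)
  w_6 = 0.251363·1.5536 + -0.014541·15.4952 = 0.1652  (Merck)
Σw_i=1.0000  μᵀw=0.1260
σ²=wᵀΣw=λ₁·μ_p+λ₂ = 0.251363·0.126 + -0.014541 = 0.017131 ≈ 0.0171

0.0171


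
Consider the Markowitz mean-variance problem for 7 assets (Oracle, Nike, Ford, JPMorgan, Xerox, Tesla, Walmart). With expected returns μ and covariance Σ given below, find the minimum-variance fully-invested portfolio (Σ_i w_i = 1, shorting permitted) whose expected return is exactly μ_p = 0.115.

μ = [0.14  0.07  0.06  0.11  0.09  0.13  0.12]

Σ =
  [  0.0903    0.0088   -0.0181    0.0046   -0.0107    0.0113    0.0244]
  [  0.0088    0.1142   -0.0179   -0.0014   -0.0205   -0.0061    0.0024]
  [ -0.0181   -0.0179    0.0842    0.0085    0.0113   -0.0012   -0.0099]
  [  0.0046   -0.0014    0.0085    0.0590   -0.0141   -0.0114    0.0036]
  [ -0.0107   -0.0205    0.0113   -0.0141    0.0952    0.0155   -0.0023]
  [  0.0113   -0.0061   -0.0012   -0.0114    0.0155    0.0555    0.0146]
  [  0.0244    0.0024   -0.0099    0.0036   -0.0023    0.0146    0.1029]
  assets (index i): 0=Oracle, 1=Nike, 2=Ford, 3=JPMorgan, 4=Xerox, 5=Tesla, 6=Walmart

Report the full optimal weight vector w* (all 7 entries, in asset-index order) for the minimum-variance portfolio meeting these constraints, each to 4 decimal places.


0.1615  0.0626  0.0338  0.2786  0.1082  0.2959  0.0594

p=Σ⁻¹μ = [1.2210  1.0082  0.8911  2.3447  1.1930  2.2228  0.5681]
q=Σ⁻¹𝟙 = [9.3879  13.6255  13.8318  20.6506  13.2891  16.9405  5.6760]
a=μᵀp=1.017410  b=𝟙ᵀp=9.448971  c=𝟙ᵀq=93.401428  D=ac−b²=5.744483
λ₁=(c·0.115−b)/D = (93.401428·0.115−9.448971)/5.744483 = 0.224945
λ₂=(a−b·0.115)/D = (1.017410−9.448971·0.115)/5.744483 = -0.012050
w* = 0.224945·p + -0.012050·q:
  w_0 = 0.224945·1.2210 + -0.012050·9.3879 = 0.1615  (Oracle)
  w_1 = 0.224945·1.0082 + -0.012050·13.6255 = 0.0626  (Nike)
  w_2 = 0.224945·0.8911 + -0.012050·13.8318 = 0.0338  (Ford)
  w_3 = 0.224945·2.3447 + -0.012050·20.6506 = 0.2786  (JPMorgan)
  w_4 = 0.224945·1.1930 + -0.012050·13.2891 = 0.1082  (Xerox)
  w_5 = 0.224945·2.2228 + -0.012050·16.9405 = 0.2959  (Tesla)
  w_6 = 0.224945·0.5681 + -0.012050·5.6760 = 0.0594  (Walmart)
Σw_i=1.0000  μᵀw=0.1150
σ²=wᵀΣw=λ₁·μ_p+λ₂ = 0.224945·0.115 + -0.012050 = 0.013819 ≈ 0.0138


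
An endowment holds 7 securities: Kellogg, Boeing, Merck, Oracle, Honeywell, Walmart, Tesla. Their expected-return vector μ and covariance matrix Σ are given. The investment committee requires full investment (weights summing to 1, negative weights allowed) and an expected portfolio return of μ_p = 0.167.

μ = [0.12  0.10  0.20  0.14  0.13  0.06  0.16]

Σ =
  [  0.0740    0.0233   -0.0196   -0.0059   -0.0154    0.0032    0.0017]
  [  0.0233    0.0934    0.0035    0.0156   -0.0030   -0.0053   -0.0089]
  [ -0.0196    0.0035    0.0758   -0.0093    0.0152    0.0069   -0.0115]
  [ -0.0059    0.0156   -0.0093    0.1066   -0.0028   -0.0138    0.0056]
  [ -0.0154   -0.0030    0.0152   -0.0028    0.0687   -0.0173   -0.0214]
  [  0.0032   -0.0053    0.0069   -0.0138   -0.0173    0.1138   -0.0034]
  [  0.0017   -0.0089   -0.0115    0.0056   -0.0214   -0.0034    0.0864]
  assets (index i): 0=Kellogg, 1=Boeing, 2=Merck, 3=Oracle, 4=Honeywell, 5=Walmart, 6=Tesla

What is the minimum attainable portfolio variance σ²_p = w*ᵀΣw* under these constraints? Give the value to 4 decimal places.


u=Σ⁻¹μ = [3.0946  0.3137  3.3772  1.7923  3.1088  1.0287  2.9671]
v=Σ⁻¹𝟙 = [21.3237  6.2195  16.5322  12.4759  26.1685  13.5697  20.2026]
a=μᵀu=2.269684  b=𝟙ᵀu=15.682351  c=𝟙ᵀv=116.491992  D=ac−b²=18.463918
λ₁=(c·0.167−b)/D = (116.491992·0.167−15.682351)/18.463918 = 0.204280
λ₂=(a−b·0.167)/D = (2.269684−15.682351·0.167)/18.463918 = -0.018916
w* = 0.204280·u + -0.018916·v:
  w_0 = 0.204280·3.0946 + -0.018916·21.3237 = 0.2288  (Kellogg)
  w_1 = 0.204280·0.3137 + -0.018916·6.2195 = -0.0536  (Boeing)
  w_2 = 0.204280·3.3772 + -0.018916·16.5322 = 0.3772  (Merck)
  w_3 = 0.204280·1.7923 + -0.018916·12.4759 = 0.1301  (Oracle)
  w_4 = 0.204280·3.1088 + -0.018916·26.1685 = 0.1401  (Honeywell)
  w_5 = 0.204280·1.0287 + -0.018916·13.5697 = -0.0466  (Walmart)
  w_6 = 0.204280·2.9671 + -0.018916·20.2026 = 0.2240  (Tesla)
Σw_i=1.0000  μᵀw=0.1670
σ²=wᵀΣw=λ₁·μ_p+λ₂ = 0.204280·0.167 + -0.018916 = 0.015199 ≈ 0.0152

0.0152


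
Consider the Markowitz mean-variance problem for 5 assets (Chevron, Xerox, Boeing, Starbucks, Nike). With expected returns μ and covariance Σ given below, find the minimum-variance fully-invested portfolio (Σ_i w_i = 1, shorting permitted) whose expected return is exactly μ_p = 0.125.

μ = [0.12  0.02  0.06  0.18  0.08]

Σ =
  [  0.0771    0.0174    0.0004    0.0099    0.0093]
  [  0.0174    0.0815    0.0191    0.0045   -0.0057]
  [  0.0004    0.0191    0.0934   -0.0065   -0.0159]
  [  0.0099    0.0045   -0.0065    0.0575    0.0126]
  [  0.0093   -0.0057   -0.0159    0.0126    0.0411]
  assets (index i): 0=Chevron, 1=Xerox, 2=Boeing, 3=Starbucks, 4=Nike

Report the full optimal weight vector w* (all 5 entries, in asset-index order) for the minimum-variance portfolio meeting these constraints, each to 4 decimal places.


0.1682  -0.0152  0.1917  0.4119  0.2434

x=Σ⁻¹μ = [1.1149  -0.3231  1.1065  2.8233  1.2119]
y=Σ⁻¹𝟙 = [6.2884  8.8068  14.1163  11.5038  26.0637]
a=μᵀx=0.798857  b=𝟙ᵀx=5.933498  c=𝟙ᵀy=66.779001  D=ac−b²=18.140463
λ₁=(c·0.125−b)/D = (66.779001·0.125−5.933498)/18.140463 = 0.133066
λ₂=(a−b·0.125)/D = (0.798857−5.933498·0.125)/18.140463 = 0.003151
w* = 0.133066·x + 0.003151·y:
  w_0 = 0.133066·1.1149 + 0.003151·6.2884 = 0.1682  (Chevron)
  w_1 = 0.133066·-0.3231 + 0.003151·8.8068 = -0.0152  (Xerox)
  w_2 = 0.133066·1.1065 + 0.003151·14.1163 = 0.1917  (Boeing)
  w_3 = 0.133066·2.8233 + 0.003151·11.5038 = 0.4119  (Starbucks)
  w_4 = 0.133066·1.2119 + 0.003151·26.0637 = 0.2434  (Nike)
Σw_i=1.0000  μᵀw=0.1250
σ²=wᵀΣw=λ₁·μ_p+λ₂ = 0.133066·0.125 + 0.003151 = 0.019785 ≈ 0.0198


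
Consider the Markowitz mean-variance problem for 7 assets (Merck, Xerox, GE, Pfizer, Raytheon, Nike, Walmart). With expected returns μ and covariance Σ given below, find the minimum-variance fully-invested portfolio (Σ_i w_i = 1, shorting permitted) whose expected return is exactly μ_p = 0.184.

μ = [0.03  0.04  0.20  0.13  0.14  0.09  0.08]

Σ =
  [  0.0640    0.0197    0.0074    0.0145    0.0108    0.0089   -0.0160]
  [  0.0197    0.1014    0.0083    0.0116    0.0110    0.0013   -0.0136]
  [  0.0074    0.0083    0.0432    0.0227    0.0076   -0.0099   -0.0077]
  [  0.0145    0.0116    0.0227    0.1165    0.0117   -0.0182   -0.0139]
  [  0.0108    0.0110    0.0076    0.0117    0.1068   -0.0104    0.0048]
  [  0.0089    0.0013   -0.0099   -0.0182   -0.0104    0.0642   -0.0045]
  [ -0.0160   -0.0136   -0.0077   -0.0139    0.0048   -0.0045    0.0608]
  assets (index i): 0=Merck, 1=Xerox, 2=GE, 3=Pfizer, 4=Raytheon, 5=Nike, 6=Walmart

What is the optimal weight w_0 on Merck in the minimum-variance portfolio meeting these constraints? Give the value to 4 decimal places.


-0.1745

x=Σ⁻¹μ = [-0.3385  0.0995  5.1188  0.7379  1.0612  2.7705  2.1872]
y=Σ⁻¹𝟙 = [11.3662  7.4688  24.6933  7.8318  5.8182  22.7300  27.2499]
a=μᵀx=1.686416  b=𝟙ᵀx=11.636764  c=𝟙ᵀy=107.158126  D=ac−b²=45.298911
λ₁=(c·0.184−b)/D = (107.158126·0.184−11.636764)/45.298911 = 0.178378
λ₂=(a−b·0.184)/D = (1.686416−11.636764·0.184)/45.298911 = -0.010039
w* = 0.178378·x + -0.010039·y:
  w_0 = 0.178378·-0.3385 + -0.010039·11.3662 = -0.1745  (Merck)
  w_1 = 0.178378·0.0995 + -0.010039·7.4688 = -0.0572  (Xerox)
  w_2 = 0.178378·5.1188 + -0.010039·24.6933 = 0.6652  (GE)
  w_3 = 0.178378·0.7379 + -0.010039·7.8318 = 0.0530  (Pfizer)
  w_4 = 0.178378·1.0612 + -0.010039·5.8182 = 0.1309  (Raytheon)
  w_5 = 0.178378·2.7705 + -0.010039·22.7300 = 0.2660  (Nike)
  w_6 = 0.178378·2.1872 + -0.010039·27.2499 = 0.1166  (Walmart)
Σw_i=1.0000  μᵀw=0.1840
σ²=wᵀΣw=λ₁·μ_p+λ₂ = 0.178378·0.184 + -0.010039 = 0.022783 ≈ 0.0228


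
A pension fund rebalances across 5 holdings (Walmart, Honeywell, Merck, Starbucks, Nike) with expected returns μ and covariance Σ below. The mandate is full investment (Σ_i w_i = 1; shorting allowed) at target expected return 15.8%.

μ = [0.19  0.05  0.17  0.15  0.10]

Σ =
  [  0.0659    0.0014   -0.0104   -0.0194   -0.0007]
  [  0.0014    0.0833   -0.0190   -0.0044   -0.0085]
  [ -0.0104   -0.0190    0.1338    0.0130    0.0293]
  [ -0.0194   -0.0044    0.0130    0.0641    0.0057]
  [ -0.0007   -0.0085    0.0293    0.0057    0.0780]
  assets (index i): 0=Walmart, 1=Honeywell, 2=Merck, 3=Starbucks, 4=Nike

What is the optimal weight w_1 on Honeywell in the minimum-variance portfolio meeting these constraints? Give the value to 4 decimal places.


u=Σ⁻¹μ = [4.0432  1.0676  1.2563  3.3182  0.7203]
v=Σ⁻¹𝟙 = [22.2625  15.4223  7.0478  21.0325  10.5165]
a=μᵀu=1.604927  b=𝟙ᵀu=10.405643  c=𝟙ᵀv=76.281587  D=ac−b²=14.148977
λ₁=(c·0.158−b)/D = (76.281587·0.158−10.405643)/14.148977 = 0.116393
λ₂=(a−b·0.158)/D = (1.604927−10.405643·0.158)/14.148977 = -0.002768
w* = 0.116393·u + -0.002768·v:
  w_0 = 0.116393·4.0432 + -0.002768·22.2625 = 0.4090  (Walmart)
  w_1 = 0.116393·1.0676 + -0.002768·15.4223 = 0.0816  (Honeywell)
  w_2 = 0.116393·1.2563 + -0.002768·7.0478 = 0.1267  (Merck)
  w_3 = 0.116393·3.3182 + -0.002768·21.0325 = 0.3280  (Starbucks)
  w_4 = 0.116393·0.7203 + -0.002768·10.5165 = 0.0547  (Nike)
Σw_i=1.0000  μᵀw=0.1580
σ²=wᵀΣw=λ₁·μ_p+λ₂ = 0.116393·0.158 + -0.002768 = 0.015622 ≈ 0.0156

0.0816


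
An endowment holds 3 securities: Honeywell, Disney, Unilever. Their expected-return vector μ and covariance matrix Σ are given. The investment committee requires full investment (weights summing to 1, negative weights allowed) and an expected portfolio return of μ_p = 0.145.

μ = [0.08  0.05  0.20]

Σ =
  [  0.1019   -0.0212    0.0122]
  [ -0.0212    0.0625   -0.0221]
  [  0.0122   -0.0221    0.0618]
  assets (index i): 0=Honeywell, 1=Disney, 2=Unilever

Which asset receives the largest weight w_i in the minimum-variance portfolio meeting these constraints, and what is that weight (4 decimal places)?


Unilever (0.6172)

u=Σ⁻¹μ = [0.8271  2.4809  3.9601]
v=Σ⁻¹𝟙 = [12.9509  28.8599  23.9450]
a=μᵀu=0.982237  b=𝟙ᵀu=7.268077  c=𝟙ᵀv=65.755892  D=ac−b²=11.762912
λ₁=(c·0.145−b)/D = (65.755892·0.145−7.268077)/11.762912 = 0.192684
λ₂=(a−b·0.145)/D = (0.982237−7.268077·0.145)/11.762912 = -0.006090
w* = 0.192684·u + -0.006090·v:
  w_0 = 0.192684·0.8271 + -0.006090·12.9509 = 0.0805  (Honeywell)
  w_1 = 0.192684·2.4809 + -0.006090·28.8599 = 0.3023  (Disney)
  w_2 = 0.192684·3.9601 + -0.006090·23.9450 = 0.6172  (Unilever)
Σw_i=1.0000  μᵀw=0.1450
σ²=wᵀΣw=λ₁·μ_p+λ₂ = 0.192684·0.145 + -0.006090 = 0.021849 ≈ 0.0218


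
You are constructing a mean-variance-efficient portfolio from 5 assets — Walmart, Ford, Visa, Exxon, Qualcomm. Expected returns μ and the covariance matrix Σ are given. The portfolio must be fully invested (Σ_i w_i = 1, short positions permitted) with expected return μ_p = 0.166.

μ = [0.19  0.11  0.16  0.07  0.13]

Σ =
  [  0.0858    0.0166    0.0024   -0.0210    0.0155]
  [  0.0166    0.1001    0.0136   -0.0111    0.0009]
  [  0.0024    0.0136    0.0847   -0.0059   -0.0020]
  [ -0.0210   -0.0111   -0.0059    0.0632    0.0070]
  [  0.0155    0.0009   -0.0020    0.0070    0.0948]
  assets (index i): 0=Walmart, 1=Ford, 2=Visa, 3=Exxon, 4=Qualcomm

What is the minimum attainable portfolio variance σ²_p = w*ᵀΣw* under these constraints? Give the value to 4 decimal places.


0.0326

u=Σ⁻¹μ = [2.3908  0.6722  1.8799  2.1005  0.8586]
v=Σ⁻¹𝟙 = [13.9080  8.4954  11.7608  22.2813  6.7968]
a=μᵀu=1.087635  b=𝟙ᵀu=7.902007  c=𝟙ᵀv=63.242214  D=ac−b²=6.342709
λ₁=(c·0.166−b)/D = (63.242214·0.166−7.902007)/6.342709 = 0.409320
λ₂=(a−b·0.166)/D = (1.087635−7.902007·0.166)/6.342709 = -0.035332
w* = 0.409320·u + -0.035332·v:
  w_0 = 0.409320·2.3908 + -0.035332·13.9080 = 0.4872  (Walmart)
  w_1 = 0.409320·0.6722 + -0.035332·8.4954 = -0.0250  (Ford)
  w_2 = 0.409320·1.8799 + -0.035332·11.7608 = 0.3540  (Visa)
  w_3 = 0.409320·2.1005 + -0.035332·22.2813 = 0.0725  (Exxon)
  w_4 = 0.409320·0.8586 + -0.035332·6.7968 = 0.1113  (Qualcomm)
Σw_i=1.0000  μᵀw=0.1660
σ²=wᵀΣw=λ₁·μ_p+λ₂ = 0.409320·0.166 + -0.035332 = 0.032616 ≈ 0.0326


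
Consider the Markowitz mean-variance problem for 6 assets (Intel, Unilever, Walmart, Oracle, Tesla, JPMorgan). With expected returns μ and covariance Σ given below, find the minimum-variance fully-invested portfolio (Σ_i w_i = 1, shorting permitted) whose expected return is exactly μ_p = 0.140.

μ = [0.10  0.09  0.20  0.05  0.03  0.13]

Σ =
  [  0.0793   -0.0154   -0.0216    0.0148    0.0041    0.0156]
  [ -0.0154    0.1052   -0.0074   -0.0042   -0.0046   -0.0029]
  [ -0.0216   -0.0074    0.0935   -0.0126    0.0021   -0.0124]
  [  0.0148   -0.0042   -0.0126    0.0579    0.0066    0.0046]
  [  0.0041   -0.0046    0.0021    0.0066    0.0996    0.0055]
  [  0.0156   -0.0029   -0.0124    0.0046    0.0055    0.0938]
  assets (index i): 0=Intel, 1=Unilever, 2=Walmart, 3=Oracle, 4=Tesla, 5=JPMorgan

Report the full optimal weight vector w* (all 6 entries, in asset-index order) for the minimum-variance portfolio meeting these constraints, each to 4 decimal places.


0.2231  0.1559  0.3834  0.0804  -0.0252  0.1825

x=Σ⁻¹μ = [1.8777  1.4268  3.0151  1.0182  0.0780  1.4618]
y=Σ⁻¹𝟙 = [14.9925  14.3079  18.6784  16.8486  8.0333  9.7818]
a=μᵀx=1.162493  b=𝟙ᵀx=8.877712  c=𝟙ᵀy=82.642594  D=ac−b²=17.257700
λ₁=(c·0.140−b)/D = (82.642594·0.140−8.877712)/17.257700 = 0.156003
λ₂=(a−b·0.140)/D = (1.162493−8.877712·0.140)/17.257700 = -0.004658
w* = 0.156003·x + -0.004658·y:
  w_0 = 0.156003·1.8777 + -0.004658·14.9925 = 0.2231  (Intel)
  w_1 = 0.156003·1.4268 + -0.004658·14.3079 = 0.1559  (Unilever)
  w_2 = 0.156003·3.0151 + -0.004658·18.6784 = 0.3834  (Walmart)
  w_3 = 0.156003·1.0182 + -0.004658·16.8486 = 0.0804  (Oracle)
  w_4 = 0.156003·0.0780 + -0.004658·8.0333 = -0.0252  (Tesla)
  w_5 = 0.156003·1.4618 + -0.004658·9.7818 = 0.1825  (JPMorgan)
Σw_i=1.0000  μᵀw=0.1400
σ²=wᵀΣw=λ₁·μ_p+λ₂ = 0.156003·0.140 + -0.004658 = 0.017182 ≈ 0.0172


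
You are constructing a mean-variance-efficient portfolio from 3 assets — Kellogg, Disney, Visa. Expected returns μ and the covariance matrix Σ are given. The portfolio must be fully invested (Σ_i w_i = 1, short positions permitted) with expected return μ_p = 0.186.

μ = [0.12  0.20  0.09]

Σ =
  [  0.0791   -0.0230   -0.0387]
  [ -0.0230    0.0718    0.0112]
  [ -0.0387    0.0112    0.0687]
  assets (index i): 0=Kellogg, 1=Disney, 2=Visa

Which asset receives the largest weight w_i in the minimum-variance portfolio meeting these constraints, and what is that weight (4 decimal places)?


Disney (0.7941)

p=Σ⁻¹μ = [4.0306  3.6099  2.9920]
q=Σ⁻¹𝟙 = [33.0648  19.8481  29.9463]
a=μᵀp=1.474941  b=𝟙ᵀp=10.632561  c=𝟙ᵀq=82.859193  D=ac−b²=9.161029
λ₁=(c·0.186−b)/D = (82.859193·0.186−10.632561)/9.161029 = 0.521693
λ₂=(a−b·0.186)/D = (1.474941−10.632561·0.186)/9.161029 = -0.054875
w* = 0.521693·p + -0.054875·q:
  w_0 = 0.521693·4.0306 + -0.054875·33.0648 = 0.2883  (Kellogg)
  w_1 = 0.521693·3.6099 + -0.054875·19.8481 = 0.7941  (Disney)
  w_2 = 0.521693·2.9920 + -0.054875·29.9463 = -0.0824  (Visa)
Σw_i=1.0000  μᵀw=0.1860
σ²=wᵀΣw=λ₁·μ_p+λ₂ = 0.521693·0.186 + -0.054875 = 0.042160 ≈ 0.0422


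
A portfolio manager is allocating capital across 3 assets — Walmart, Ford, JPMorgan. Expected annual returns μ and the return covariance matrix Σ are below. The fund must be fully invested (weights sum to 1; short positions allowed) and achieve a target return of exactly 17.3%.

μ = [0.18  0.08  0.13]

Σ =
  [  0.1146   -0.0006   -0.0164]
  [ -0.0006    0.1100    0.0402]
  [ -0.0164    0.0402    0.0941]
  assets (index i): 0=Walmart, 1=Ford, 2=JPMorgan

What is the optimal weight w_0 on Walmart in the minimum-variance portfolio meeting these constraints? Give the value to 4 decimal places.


g=Σ⁻¹μ = [1.8057  0.1389  1.6369]
h=Σ⁻¹𝟙 = [10.1955  5.4670  10.0684]
a=μᵀg=0.548922  b=𝟙ᵀg=3.581431  c=𝟙ᵀh=25.730826  D=ac−b²=1.297575
λ₁=(c·0.173−b)/D = (25.730826·0.173−3.581431)/1.297575 = 0.670483
λ₂=(a−b·0.173)/D = (0.548922−3.581431·0.173)/1.297575 = -0.054459
w* = 0.670483·g + -0.054459·h:
  w_0 = 0.670483·1.8057 + -0.054459·10.1955 = 0.6554  (Walmart)
  w_1 = 0.670483·0.1389 + -0.054459·5.4670 = -0.2046  (Ford)
  w_2 = 0.670483·1.6369 + -0.054459·10.0684 = 0.5492  (JPMorgan)
Σw_i=1.0000  μᵀw=0.1730
σ²=wᵀΣw=λ₁·μ_p+λ₂ = 0.670483·0.173 + -0.054459 = 0.061534 ≈ 0.0615

0.6554
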